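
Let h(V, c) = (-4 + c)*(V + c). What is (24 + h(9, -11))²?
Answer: 2916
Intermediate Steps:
(24 + h(9, -11))² = (24 + ((-11)² - 4*9 - 4*(-11) + 9*(-11)))² = (24 + (121 - 36 + 44 - 99))² = (24 + 30)² = 54² = 2916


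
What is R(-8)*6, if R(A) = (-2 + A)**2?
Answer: 600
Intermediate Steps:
R(-8)*6 = (-2 - 8)**2*6 = (-10)**2*6 = 100*6 = 600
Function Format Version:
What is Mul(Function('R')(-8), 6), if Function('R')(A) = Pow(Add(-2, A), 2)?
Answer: 600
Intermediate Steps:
Mul(Function('R')(-8), 6) = Mul(Pow(Add(-2, -8), 2), 6) = Mul(Pow(-10, 2), 6) = Mul(100, 6) = 600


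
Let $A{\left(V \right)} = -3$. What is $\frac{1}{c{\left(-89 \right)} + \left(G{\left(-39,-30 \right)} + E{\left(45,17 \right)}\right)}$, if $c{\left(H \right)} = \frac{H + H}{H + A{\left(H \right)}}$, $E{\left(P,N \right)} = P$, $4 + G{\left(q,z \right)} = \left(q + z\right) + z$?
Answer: $- \frac{46}{2579} \approx -0.017836$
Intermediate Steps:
$G{\left(q,z \right)} = -4 + q + 2 z$ ($G{\left(q,z \right)} = -4 + \left(\left(q + z\right) + z\right) = -4 + \left(q + 2 z\right) = -4 + q + 2 z$)
$c{\left(H \right)} = \frac{2 H}{-3 + H}$ ($c{\left(H \right)} = \frac{H + H}{H - 3} = \frac{2 H}{-3 + H}$)
$\frac{1}{c{\left(-89 \right)} + \left(G{\left(-39,-30 \right)} + E{\left(45,17 \right)}\right)} = \frac{1}{2 \left(-89\right) \frac{1}{-3 - 89} + \left(\left(-4 - 39 + 2 \left(-30\right)\right) + 45\right)} = \frac{1}{2 \left(-89\right) \frac{1}{-92} + \left(\left(-4 - 39 - 60\right) + 45\right)} = \frac{1}{2 \left(-89\right) \left(- \frac{1}{92}\right) + \left(-103 + 45\right)} = \frac{1}{\frac{89}{46} - 58} = \frac{1}{- \frac{2579}{46}} = - \frac{46}{2579}$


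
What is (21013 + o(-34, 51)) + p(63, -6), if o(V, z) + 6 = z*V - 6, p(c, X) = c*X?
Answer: 18889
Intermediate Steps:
p(c, X) = X*c
o(V, z) = -12 + V*z (o(V, z) = -6 + (z*V - 6) = -6 + (V*z - 6) = -6 + (-6 + V*z) = -12 + V*z)
(21013 + o(-34, 51)) + p(63, -6) = (21013 + (-12 - 34*51)) - 6*63 = (21013 + (-12 - 1734)) - 378 = (21013 - 1746) - 378 = 19267 - 378 = 18889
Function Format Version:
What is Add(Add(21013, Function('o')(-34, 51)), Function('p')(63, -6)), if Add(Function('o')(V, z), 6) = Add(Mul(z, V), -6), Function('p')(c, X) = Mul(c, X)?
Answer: 18889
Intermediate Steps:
Function('p')(c, X) = Mul(X, c)
Function('o')(V, z) = Add(-12, Mul(V, z)) (Function('o')(V, z) = Add(-6, Add(Mul(z, V), -6)) = Add(-6, Add(Mul(V, z), -6)) = Add(-6, Add(-6, Mul(V, z))) = Add(-12, Mul(V, z)))
Add(Add(21013, Function('o')(-34, 51)), Function('p')(63, -6)) = Add(Add(21013, Add(-12, Mul(-34, 51))), Mul(-6, 63)) = Add(Add(21013, Add(-12, -1734)), -378) = Add(Add(21013, -1746), -378) = Add(19267, -378) = 18889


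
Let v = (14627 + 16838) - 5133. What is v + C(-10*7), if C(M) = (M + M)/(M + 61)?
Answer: 237128/9 ≈ 26348.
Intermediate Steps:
C(M) = 2*M/(61 + M) (C(M) = (2*M)/(61 + M) = 2*M/(61 + M))
v = 26332 (v = 31465 - 5133 = 26332)
v + C(-10*7) = 26332 + 2*(-10*7)/(61 - 10*7) = 26332 + 2*(-70)/(61 - 70) = 26332 + 2*(-70)/(-9) = 26332 + 2*(-70)*(-⅑) = 26332 + 140/9 = 237128/9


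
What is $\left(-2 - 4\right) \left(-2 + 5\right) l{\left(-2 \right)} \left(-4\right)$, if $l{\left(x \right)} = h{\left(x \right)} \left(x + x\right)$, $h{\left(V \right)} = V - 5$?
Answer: $2016$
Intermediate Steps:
$h{\left(V \right)} = -5 + V$ ($h{\left(V \right)} = V - 5 = -5 + V$)
$l{\left(x \right)} = 2 x \left(-5 + x\right)$ ($l{\left(x \right)} = \left(-5 + x\right) \left(x + x\right) = \left(-5 + x\right) 2 x = 2 x \left(-5 + x\right)$)
$\left(-2 - 4\right) \left(-2 + 5\right) l{\left(-2 \right)} \left(-4\right) = \left(-2 - 4\right) \left(-2 + 5\right) 2 \left(-2\right) \left(-5 - 2\right) \left(-4\right) = \left(-2 - 4\right) 3 \cdot 2 \left(-2\right) \left(-7\right) \left(-4\right) = \left(-6\right) 3 \cdot 28 \left(-4\right) = \left(-18\right) 28 \left(-4\right) = \left(-504\right) \left(-4\right) = 2016$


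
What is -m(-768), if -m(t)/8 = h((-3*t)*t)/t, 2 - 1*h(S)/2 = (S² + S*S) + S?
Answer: 3131030274047/24 ≈ 1.3046e+11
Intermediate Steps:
h(S) = 4 - 4*S² - 2*S (h(S) = 4 - 2*((S² + S*S) + S) = 4 - 2*((S² + S²) + S) = 4 - 2*(2*S² + S) = 4 - 2*(S + 2*S²) = 4 + (-4*S² - 2*S) = 4 - 4*S² - 2*S)
m(t) = -8*(4 - 36*t⁴ + 6*t²)/t (m(t) = -8*(4 - 4*9*t⁴ - 2*(-3*t)*t)/t = -8*(4 - 4*9*t⁴ - (-6)*t²)/t = -8*(4 - 36*t⁴ + 6*t²)/t)
-m(-768) = -(-48*(-768) - 32/(-768) + 288*(-768)³) = -(36864 - 32*(-1/768) + 288*(-452984832)) = -(36864 + 1/24 - 130459631616) = -1*(-3131030274047/24) = 3131030274047/24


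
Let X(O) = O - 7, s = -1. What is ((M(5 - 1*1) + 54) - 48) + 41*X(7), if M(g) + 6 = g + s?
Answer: 3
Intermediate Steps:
X(O) = -7 + O
M(g) = -7 + g (M(g) = -6 + (g - 1) = -6 + (-1 + g) = -7 + g)
((M(5 - 1*1) + 54) - 48) + 41*X(7) = (((-7 + (5 - 1*1)) + 54) - 48) + 41*(-7 + 7) = (((-7 + (5 - 1)) + 54) - 48) + 41*0 = (((-7 + 4) + 54) - 48) + 0 = ((-3 + 54) - 48) + 0 = (51 - 48) + 0 = 3 + 0 = 3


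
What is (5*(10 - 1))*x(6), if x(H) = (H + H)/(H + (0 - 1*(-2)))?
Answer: 135/2 ≈ 67.500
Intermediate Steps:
x(H) = 2*H/(2 + H) (x(H) = (2*H)/(H + (0 + 2)) = (2*H)/(H + 2) = (2*H)/(2 + H) = 2*H/(2 + H))
(5*(10 - 1))*x(6) = (5*(10 - 1))*(2*6/(2 + 6)) = (5*9)*(2*6/8) = 45*(2*6*(⅛)) = 45*(3/2) = 135/2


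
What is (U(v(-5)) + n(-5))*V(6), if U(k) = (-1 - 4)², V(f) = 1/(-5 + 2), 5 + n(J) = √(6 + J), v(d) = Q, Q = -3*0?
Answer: -7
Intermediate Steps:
Q = 0
v(d) = 0
n(J) = -5 + √(6 + J)
V(f) = -⅓ (V(f) = 1/(-3) = -⅓)
U(k) = 25 (U(k) = (-5)² = 25)
(U(v(-5)) + n(-5))*V(6) = (25 + (-5 + √(6 - 5)))*(-⅓) = (25 + (-5 + √1))*(-⅓) = (25 + (-5 + 1))*(-⅓) = (25 - 4)*(-⅓) = 21*(-⅓) = -7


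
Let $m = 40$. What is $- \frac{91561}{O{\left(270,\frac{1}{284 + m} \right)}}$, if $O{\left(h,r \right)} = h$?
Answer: $- \frac{91561}{270} \approx -339.11$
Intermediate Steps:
$- \frac{91561}{O{\left(270,\frac{1}{284 + m} \right)}} = - \frac{91561}{270}$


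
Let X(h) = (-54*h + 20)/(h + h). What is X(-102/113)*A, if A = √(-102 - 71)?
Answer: -1942*I*√173/51 ≈ -500.84*I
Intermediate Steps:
X(h) = (20 - 54*h)/(2*h) (X(h) = (20 - 54*h)/((2*h)) = (20 - 54*h)*(1/(2*h)) = (20 - 54*h)/(2*h))
A = I*√173 (A = √(-173) = I*√173 ≈ 13.153*I)
X(-102/113)*A = (-27 + 10/((-102/113)))*(I*√173) = (-27 + 10/((-102*1/113)))*(I*√173) = (-27 + 10/(-102/113))*(I*√173) = (-27 + 10*(-113/102))*(I*√173) = (-27 - 565/51)*(I*√173) = -1942*I*√173/51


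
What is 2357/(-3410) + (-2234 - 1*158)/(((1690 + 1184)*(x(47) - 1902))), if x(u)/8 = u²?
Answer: -5341721029/7727568090 ≈ -0.69126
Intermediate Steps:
x(u) = 8*u²
2357/(-3410) + (-2234 - 1*158)/(((1690 + 1184)*(x(47) - 1902))) = 2357/(-3410) + (-2234 - 1*158)/(((1690 + 1184)*(8*47² - 1902))) = 2357*(-1/3410) + (-2234 - 158)/((2874*(8*2209 - 1902))) = -2357/3410 - 2392*1/(2874*(17672 - 1902)) = -2357/3410 - 2392/(2874*15770) = -2357/3410 - 2392/45322980 = -2357/3410 - 2392*1/45322980 = -2357/3410 - 598/11330745 = -5341721029/7727568090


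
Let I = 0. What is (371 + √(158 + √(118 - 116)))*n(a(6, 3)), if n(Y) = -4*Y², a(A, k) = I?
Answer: 0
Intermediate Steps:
a(A, k) = 0
(371 + √(158 + √(118 - 116)))*n(a(6, 3)) = (371 + √(158 + √(118 - 116)))*(-4*0²) = (371 + √(158 + √2))*(-4*0) = (371 + √(158 + √2))*0 = 0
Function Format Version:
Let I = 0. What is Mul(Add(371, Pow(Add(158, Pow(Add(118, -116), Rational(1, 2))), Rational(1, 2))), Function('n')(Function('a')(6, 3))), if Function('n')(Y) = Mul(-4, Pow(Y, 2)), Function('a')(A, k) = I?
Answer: 0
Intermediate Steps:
Function('a')(A, k) = 0
Mul(Add(371, Pow(Add(158, Pow(Add(118, -116), Rational(1, 2))), Rational(1, 2))), Function('n')(Function('a')(6, 3))) = Mul(Add(371, Pow(Add(158, Pow(Add(118, -116), Rational(1, 2))), Rational(1, 2))), Mul(-4, Pow(0, 2))) = Mul(Add(371, Pow(Add(158, Pow(2, Rational(1, 2))), Rational(1, 2))), Mul(-4, 0)) = Mul(Add(371, Pow(Add(158, Pow(2, Rational(1, 2))), Rational(1, 2))), 0) = 0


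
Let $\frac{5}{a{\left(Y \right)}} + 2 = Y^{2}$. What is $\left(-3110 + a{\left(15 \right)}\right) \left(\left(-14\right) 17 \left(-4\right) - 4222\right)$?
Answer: $\frac{2267826750}{223} \approx 1.017 \cdot 10^{7}$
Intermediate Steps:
$a{\left(Y \right)} = \frac{5}{-2 + Y^{2}}$
$\left(-3110 + a{\left(15 \right)}\right) \left(\left(-14\right) 17 \left(-4\right) - 4222\right) = \left(-3110 + \frac{5}{-2 + 15^{2}}\right) \left(\left(-14\right) 17 \left(-4\right) - 4222\right) = \left(-3110 + \frac{5}{-2 + 225}\right) \left(\left(-238\right) \left(-4\right) - 4222\right) = \left(-3110 + \frac{5}{223}\right) \left(952 - 4222\right) = \left(-3110 + 5 \cdot \frac{1}{223}\right) \left(-3270\right) = \left(-3110 + \frac{5}{223}\right) \left(-3270\right) = \left(- \frac{693525}{223}\right) \left(-3270\right) = \frac{2267826750}{223}$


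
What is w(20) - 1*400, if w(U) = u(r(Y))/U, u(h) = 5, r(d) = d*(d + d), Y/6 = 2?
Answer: -1599/4 ≈ -399.75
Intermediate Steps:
Y = 12 (Y = 6*2 = 12)
r(d) = 2*d² (r(d) = d*(2*d) = 2*d²)
w(U) = 5/U
w(20) - 1*400 = 5/20 - 1*400 = 5*(1/20) - 400 = ¼ - 400 = -1599/4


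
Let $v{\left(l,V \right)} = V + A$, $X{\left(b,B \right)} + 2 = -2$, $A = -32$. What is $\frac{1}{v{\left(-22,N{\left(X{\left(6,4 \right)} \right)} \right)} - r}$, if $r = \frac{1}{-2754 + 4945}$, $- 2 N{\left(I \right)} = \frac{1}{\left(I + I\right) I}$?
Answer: $- \frac{140224}{4489423} \approx -0.031234$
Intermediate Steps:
$X{\left(b,B \right)} = -4$ ($X{\left(b,B \right)} = -2 - 2 = -4$)
$N{\left(I \right)} = - \frac{1}{4 I^{2}}$ ($N{\left(I \right)} = - \frac{\frac{1}{I + I} \frac{1}{I}}{2} = - \frac{\frac{1}{2 I} \frac{1}{I}}{2} = - \frac{\frac{1}{2} \frac{1}{I^{2}}}{2} = - \frac{1}{4 I^{2}}$)
$r = \frac{1}{2191} \approx 0.00045641$
$v{\left(l,V \right)} = -32 + V$ ($v{\left(l,V \right)} = V - 32 = -32 + V$)
$\frac{1}{v{\left(-22,N{\left(X{\left(6,4 \right)} \right)} \right)} - r} = \frac{1}{\left(-32 - \frac{1}{4 \cdot 16}\right) - \frac{1}{2191}} = \frac{1}{\left(-32 - \frac{1}{64}\right) - \frac{1}{2191}} = \frac{1}{- \frac{2049}{64} - \frac{1}{2191}} = \frac{1}{- \frac{4489423}{140224}} = - \frac{140224}{4489423}$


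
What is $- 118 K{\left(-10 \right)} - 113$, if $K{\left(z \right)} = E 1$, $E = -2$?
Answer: $123$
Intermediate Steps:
$K{\left(z \right)} = -2$ ($K{\left(z \right)} = \left(-2\right) 1 = -2$)
$- 118 K{\left(-10 \right)} - 113 = \left(-118\right) \left(-2\right) - 113 = 236 - 113 = 123$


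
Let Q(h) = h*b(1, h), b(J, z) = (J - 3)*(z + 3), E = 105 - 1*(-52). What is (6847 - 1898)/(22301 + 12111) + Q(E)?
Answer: -246979133/4916 ≈ -50240.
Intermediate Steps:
E = 157 (E = 105 + 52 = 157)
b(J, z) = (-3 + J)*(3 + z)
Q(h) = h*(-6 - 2*h) (Q(h) = h*(-9 - 3*h + 3*1 + 1*h) = h*(-9 - 3*h + 3 + h) = h*(-6 - 2*h))
(6847 - 1898)/(22301 + 12111) + Q(E) = (6847 - 1898)/(22301 + 12111) - 2*157*(3 + 157) = 4949/34412 - 2*157*160 = 4949*(1/34412) - 50240 = 707/4916 - 50240 = -246979133/4916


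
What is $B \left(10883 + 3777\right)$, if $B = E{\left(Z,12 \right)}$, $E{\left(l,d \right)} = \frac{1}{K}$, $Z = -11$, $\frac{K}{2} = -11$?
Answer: $- \frac{7330}{11} \approx -666.36$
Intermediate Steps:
$K = -22$ ($K = 2 \left(-11\right) = -22$)
$E{\left(l,d \right)} = - \frac{1}{22}$ ($E{\left(l,d \right)} = \frac{1}{-22} = - \frac{1}{22}$)
$B = - \frac{1}{22} \approx -0.045455$
$B \left(10883 + 3777\right) = - \frac{10883 + 3777}{22} = \left(- \frac{1}{22}\right) 14660 = - \frac{7330}{11}$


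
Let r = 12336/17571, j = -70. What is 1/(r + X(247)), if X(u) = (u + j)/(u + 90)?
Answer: 1973809/2422433 ≈ 0.81480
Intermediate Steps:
X(u) = (-70 + u)/(90 + u) (X(u) = (u - 70)/(u + 90) = (-70 + u)/(90 + u))
r = 4112/5857 (r = 12336*(1/17571) = 4112/5857 ≈ 0.70207)
1/(r + X(247)) = 1/(4112/5857 + (-70 + 247)/(90 + 247)) = 1/(4112/5857 + 177/337) = 1/(2422433/1973809) = 1973809/2422433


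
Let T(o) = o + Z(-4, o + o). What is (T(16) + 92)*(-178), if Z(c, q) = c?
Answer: -18512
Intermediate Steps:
T(o) = -4 + o (T(o) = o - 4 = -4 + o)
(T(16) + 92)*(-178) = ((-4 + 16) + 92)*(-178) = (12 + 92)*(-178) = 104*(-178) = -18512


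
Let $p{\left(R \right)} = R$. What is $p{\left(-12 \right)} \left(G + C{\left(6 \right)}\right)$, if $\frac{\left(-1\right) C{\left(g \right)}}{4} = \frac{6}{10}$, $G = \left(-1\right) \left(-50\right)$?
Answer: $- \frac{2856}{5} \approx -571.2$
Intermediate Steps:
$G = 50$
$C{\left(g \right)} = - \frac{12}{5}$ ($C{\left(g \right)} = - 4 \cdot \frac{6}{10} = - 4 \cdot 6 \cdot \frac{1}{10} = \left(-4\right) \frac{3}{5} = - \frac{12}{5}$)
$p{\left(-12 \right)} \left(G + C{\left(6 \right)}\right) = - 12 \left(50 - \frac{12}{5}\right) = \left(-12\right) \frac{238}{5} = - \frac{2856}{5}$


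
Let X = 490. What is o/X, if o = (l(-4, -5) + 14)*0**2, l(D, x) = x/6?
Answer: 0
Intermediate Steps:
l(D, x) = x/6 (l(D, x) = x*(1/6) = x/6)
o = 0 (o = ((1/6)*(-5) + 14)*0**2 = (-5/6 + 14)*0 = (79/6)*0 = 0)
o/X = 0/490 = 0*(1/490) = 0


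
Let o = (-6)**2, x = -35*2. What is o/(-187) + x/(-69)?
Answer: 10606/12903 ≈ 0.82198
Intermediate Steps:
x = -70
o = 36
o/(-187) + x/(-69) = 36/(-187) - 70/(-69) = 36*(-1/187) - 70*(-1/69) = -36/187 + 70/69 = 10606/12903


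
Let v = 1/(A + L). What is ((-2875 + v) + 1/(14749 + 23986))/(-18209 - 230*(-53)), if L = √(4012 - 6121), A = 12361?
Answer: 3403177460408797/7124774224180990 + I*√2109/919681712170 ≈ 0.47765 + 4.9935e-11*I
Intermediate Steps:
L = I*√2109 (L = √(-2109) = I*√2109 ≈ 45.924*I)
v = 1/(12361 + I*√2109) ≈ 8.0899e-5 - 3.006e-7*I
((-2875 + v) + 1/(14749 + 23986))/(-18209 - 230*(-53)) = ((-2875 + (12361/152796430 - I*√2109/152796430)) + 1/(14749 + 23986))/(-18209 - 230*(-53)) = ((-439289723889/152796430 - I*√2109/152796430) + 1/38735)/(-18209 + 12190) = ((-439289723889/152796430 - I*√2109/152796430) + 1/38735)/(-6019) = (-3403177460408797/1183713943210 - I*√2109/152796430)*(-1/6019) = 3403177460408797/7124774224180990 + I*√2109/919681712170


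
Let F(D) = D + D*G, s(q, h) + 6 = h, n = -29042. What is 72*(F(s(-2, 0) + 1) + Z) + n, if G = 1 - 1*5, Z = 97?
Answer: -20978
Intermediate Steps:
s(q, h) = -6 + h
G = -4 (G = 1 - 5 = -4)
F(D) = -3*D (F(D) = D + D*(-4) = D - 4*D = -3*D)
72*(F(s(-2, 0) + 1) + Z) + n = 72*(-3*((-6 + 0) + 1) + 97) - 29042 = 72*(-3*(-6 + 1) + 97) - 29042 = 72*(-3*(-5) + 97) - 29042 = 72*(15 + 97) - 29042 = 72*112 - 29042 = 8064 - 29042 = -20978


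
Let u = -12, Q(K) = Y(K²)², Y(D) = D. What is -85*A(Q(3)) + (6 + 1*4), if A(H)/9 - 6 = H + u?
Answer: -57365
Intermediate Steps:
Q(K) = K⁴ (Q(K) = (K²)² = K⁴)
A(H) = -54 + 9*H (A(H) = 54 + 9*(H - 12) = 54 + 9*(-12 + H) = 54 + (-108 + 9*H) = -54 + 9*H)
-85*A(Q(3)) + (6 + 1*4) = -85*(-54 + 9*3⁴) + (6 + 1*4) = -85*(-54 + 9*81) + (6 + 4) = -85*(-54 + 729) + 10 = -85*675 + 10 = -57375 + 10 = -57365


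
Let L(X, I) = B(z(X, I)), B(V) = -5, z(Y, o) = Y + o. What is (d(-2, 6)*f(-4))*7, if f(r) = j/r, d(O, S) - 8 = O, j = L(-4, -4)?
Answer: 105/2 ≈ 52.500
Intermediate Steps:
L(X, I) = -5
j = -5
d(O, S) = 8 + O
f(r) = -5/r
(d(-2, 6)*f(-4))*7 = ((8 - 2)*(-5/(-4)))*7 = (6*(-5*(-¼)))*7 = (6*(5/4))*7 = (15/2)*7 = 105/2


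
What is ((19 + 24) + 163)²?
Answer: 42436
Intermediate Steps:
((19 + 24) + 163)² = (43 + 163)² = 206² = 42436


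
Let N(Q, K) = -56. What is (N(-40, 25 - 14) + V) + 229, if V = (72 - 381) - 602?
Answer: -738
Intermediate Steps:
V = -911 (V = -309 - 602 = -911)
(N(-40, 25 - 14) + V) + 229 = (-56 - 911) + 229 = -967 + 229 = -738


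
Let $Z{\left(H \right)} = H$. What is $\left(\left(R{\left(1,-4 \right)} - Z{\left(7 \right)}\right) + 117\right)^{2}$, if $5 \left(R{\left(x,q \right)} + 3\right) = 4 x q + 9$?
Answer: $\frac{278784}{25} \approx 11151.0$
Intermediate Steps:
$R{\left(x,q \right)} = - \frac{6}{5} + \frac{4 q x}{5}$ ($R{\left(x,q \right)} = -3 + \frac{4 x q + 9}{5} = -3 + \frac{4 q x + 9}{5} = -3 + \frac{9 + 4 q x}{5} = -3 + \left(\frac{9}{5} + \frac{4 q x}{5}\right) = - \frac{6}{5} + \frac{4 q x}{5}$)
$\left(\left(R{\left(1,-4 \right)} - Z{\left(7 \right)}\right) + 117\right)^{2} = \left(\left(\left(- \frac{6}{5} + \frac{4}{5} \left(-4\right) 1\right) - 7\right) + 117\right)^{2} = \left(\left(\left(- \frac{6}{5} - \frac{16}{5}\right) - 7\right) + 117\right)^{2} = \left(\left(- \frac{22}{5} - 7\right) + 117\right)^{2} = \left(- \frac{57}{5} + 117\right)^{2} = \left(\frac{528}{5}\right)^{2} = \frac{278784}{25}$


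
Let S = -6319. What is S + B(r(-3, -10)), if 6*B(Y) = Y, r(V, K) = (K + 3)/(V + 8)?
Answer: -189577/30 ≈ -6319.2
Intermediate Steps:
r(V, K) = (3 + K)/(8 + V)
B(Y) = Y/6
S + B(r(-3, -10)) = -6319 + ((3 - 10)/(8 - 3))/6 = -6319 + (-7/5)/6 = -6319 + ((⅕)*(-7))/6 = -6319 + (⅙)*(-7/5) = -6319 - 7/30 = -189577/30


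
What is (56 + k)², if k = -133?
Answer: 5929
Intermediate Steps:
(56 + k)² = (56 - 133)² = (-77)² = 5929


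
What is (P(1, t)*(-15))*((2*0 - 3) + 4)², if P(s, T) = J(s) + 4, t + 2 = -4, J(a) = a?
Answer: -75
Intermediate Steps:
t = -6 (t = -2 - 4 = -6)
P(s, T) = 4 + s (P(s, T) = s + 4 = 4 + s)
(P(1, t)*(-15))*((2*0 - 3) + 4)² = ((4 + 1)*(-15))*((2*0 - 3) + 4)² = (5*(-15))*((0 - 3) + 4)² = -75*(-3 + 4)² = -75*1² = -75*1 = -75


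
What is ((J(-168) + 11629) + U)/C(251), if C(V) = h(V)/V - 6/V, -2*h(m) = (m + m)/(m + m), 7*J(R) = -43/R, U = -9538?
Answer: -617223809/7644 ≈ -80746.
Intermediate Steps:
J(R) = -43/(7*R) (J(R) = (-43/R)/7 = -43/(7*R))
h(m) = -½ (h(m) = -(m + m)/(2*(m + m)) = -2*m/(2*(2*m)) = -2*m*1/(2*m)/2 = -½*1 = -½)
C(V) = -13/(2*V) (C(V) = -1/(2*V) - 6/V = -13/(2*V))
((J(-168) + 11629) + U)/C(251) = ((-43/7/(-168) + 11629) - 9538)/((-13/2/251)) = ((-43/7*(-1/168) + 11629) - 9538)/((-13/2*1/251)) = ((43/1176 + 11629) - 9538)/(-13/502) = (13675747/1176 - 9538)*(-502/13) = (2459059/1176)*(-502/13) = -617223809/7644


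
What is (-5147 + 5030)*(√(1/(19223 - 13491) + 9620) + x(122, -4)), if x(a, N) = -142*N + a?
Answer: -80730 - 117*√79018258153/2866 ≈ -92206.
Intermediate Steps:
x(a, N) = a - 142*N
(-5147 + 5030)*(√(1/(19223 - 13491) + 9620) + x(122, -4)) = (-5147 + 5030)*(√(1/(19223 - 13491) + 9620) + (122 - 142*(-4))) = -117*(√(1/5732 + 9620) + (122 + 568)) = -117*(√(1/5732 + 9620) + 690) = -117*(√(55141841/5732) + 690) = -117*(√79018258153/2866 + 690) = -117*(690 + √79018258153/2866) = -80730 - 117*√79018258153/2866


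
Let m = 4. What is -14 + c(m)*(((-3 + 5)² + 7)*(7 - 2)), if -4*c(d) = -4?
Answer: 41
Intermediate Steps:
c(d) = 1 (c(d) = -¼*(-4) = 1)
-14 + c(m)*(((-3 + 5)² + 7)*(7 - 2)) = -14 + 1*(((-3 + 5)² + 7)*(7 - 2)) = -14 + 1*((2² + 7)*5) = -14 + 1*((4 + 7)*5) = -14 + 1*(11*5) = -14 + 1*55 = -14 + 55 = 41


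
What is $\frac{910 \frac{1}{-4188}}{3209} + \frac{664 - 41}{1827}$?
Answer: $\frac{199309913}{584609202} \approx 0.34093$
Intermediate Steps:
$\frac{910 \frac{1}{-4188}}{3209} + \frac{664 - 41}{1827} = 910 \left(- \frac{1}{4188}\right) \frac{1}{3209} + 623 \cdot \frac{1}{1827} = \left(- \frac{455}{2094}\right) \frac{1}{3209} + \frac{89}{261} = - \frac{455}{6719646} + \frac{89}{261} = \frac{199309913}{584609202}$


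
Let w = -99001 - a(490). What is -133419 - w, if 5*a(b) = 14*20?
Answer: -34362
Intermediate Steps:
a(b) = 56 (a(b) = (14*20)/5 = (⅕)*280 = 56)
w = -99057 (w = -99001 - 1*56 = -99001 - 56 = -99057)
-133419 - w = -133419 - 1*(-99057) = -133419 + 99057 = -34362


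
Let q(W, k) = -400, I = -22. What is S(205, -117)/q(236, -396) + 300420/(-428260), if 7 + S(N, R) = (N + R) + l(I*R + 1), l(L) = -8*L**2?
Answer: 1135844842147/8565200 ≈ 1.3261e+5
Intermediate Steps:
S(N, R) = -7 + N + R - 8*(1 - 22*R)**2 (S(N, R) = -7 + ((N + R) - 8*(-22*R + 1)**2) = -7 + ((N + R) - 8*(1 - 22*R)**2) = -7 + (N + R - 8*(1 - 22*R)**2) = -7 + N + R - 8*(1 - 22*R)**2)
S(205, -117)/q(236, -396) + 300420/(-428260) = (-15 + 205 - 3872*(-117)**2 + 353*(-117))/(-400) + 300420/(-428260) = (-15 + 205 - 3872*13689 - 41301)*(-1/400) + 300420*(-1/428260) = (-15 + 205 - 53003808 - 41301)*(-1/400) - 15021/21413 = -53044919*(-1/400) - 15021/21413 = 53044919/400 - 15021/21413 = 1135844842147/8565200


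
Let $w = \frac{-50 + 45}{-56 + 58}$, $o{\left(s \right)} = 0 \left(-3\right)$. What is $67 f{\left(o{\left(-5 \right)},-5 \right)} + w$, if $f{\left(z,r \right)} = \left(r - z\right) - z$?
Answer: $- \frac{675}{2} \approx -337.5$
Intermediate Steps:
$o{\left(s \right)} = 0$
$w = - \frac{5}{2} \approx -2.5$
$f{\left(z,r \right)} = r - 2 z$
$67 f{\left(o{\left(-5 \right)},-5 \right)} + w = 67 \left(-5 - 0\right) - \frac{5}{2} = 67 \left(-5 + 0\right) - \frac{5}{2} = 67 \left(-5\right) - \frac{5}{2} = -335 - \frac{5}{2} = - \frac{675}{2}$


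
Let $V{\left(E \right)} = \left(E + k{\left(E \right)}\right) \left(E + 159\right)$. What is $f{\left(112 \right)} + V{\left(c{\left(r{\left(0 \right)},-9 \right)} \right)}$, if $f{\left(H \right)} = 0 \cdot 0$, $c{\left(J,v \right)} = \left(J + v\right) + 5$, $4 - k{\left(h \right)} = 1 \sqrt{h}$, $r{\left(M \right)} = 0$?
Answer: $- 310 i \approx - 310.0 i$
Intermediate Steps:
$k{\left(h \right)} = 4 - \sqrt{h}$ ($k{\left(h \right)} = 4 - 1 \sqrt{h} = 4 - \sqrt{h}$)
$c{\left(J,v \right)} = 5 + J + v$
$f{\left(H \right)} = 0$
$V{\left(E \right)} = \left(159 + E\right) \left(4 + E - \sqrt{E}\right)$ ($V{\left(E \right)} = \left(E - \left(-4 + \sqrt{E}\right)\right) \left(E + 159\right) = \left(4 + E - \sqrt{E}\right) \left(159 + E\right) = \left(159 + E\right) \left(4 + E - \sqrt{E}\right)$)
$f{\left(112 \right)} + V{\left(c{\left(r{\left(0 \right)},-9 \right)} \right)} = 0 + \left(636 + \left(5 + 0 - 9\right)^{2} - \left(5 + 0 - 9\right)^{\frac{3}{2}} - 159 \sqrt{5 + 0 - 9} + 163 \left(5 + 0 - 9\right)\right) = 0 + \left(636 + \left(-4\right)^{2} - \left(-4\right)^{\frac{3}{2}} - 159 \sqrt{-4} + 163 \left(-4\right)\right) = 0 - \left(- 8 i + 159 \cdot 2 i\right) = 0 + \left(636 + 16 + 8 i - 318 i - 652\right) = 0 - 310 i = - 310 i$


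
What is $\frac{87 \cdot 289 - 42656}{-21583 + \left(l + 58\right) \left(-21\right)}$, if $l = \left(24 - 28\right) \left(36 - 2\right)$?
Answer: $\frac{17513}{19945} \approx 0.87807$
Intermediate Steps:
$l = -136$ ($l = \left(-4\right) 34 = -136$)
$\frac{87 \cdot 289 - 42656}{-21583 + \left(l + 58\right) \left(-21\right)} = \frac{87 \cdot 289 - 42656}{-21583 + \left(-136 + 58\right) \left(-21\right)} = \frac{25143 - 42656}{-21583 - -1638} = - \frac{17513}{-21583 + 1638} = - \frac{17513}{-19945} = \left(-17513\right) \left(- \frac{1}{19945}\right) = \frac{17513}{19945}$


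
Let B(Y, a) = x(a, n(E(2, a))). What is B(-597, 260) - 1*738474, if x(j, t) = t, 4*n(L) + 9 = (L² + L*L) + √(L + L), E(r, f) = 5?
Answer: -2953855/4 + √10/4 ≈ -7.3846e+5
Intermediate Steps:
n(L) = -9/4 + L²/2 + √2*√L/4 (n(L) = -9/4 + ((L² + L*L) + √(L + L))/4 = -9/4 + ((L² + L²) + √(2*L))/4 = -9/4 + (2*L² + √2*√L)/4 = -9/4 + (L²/2 + √2*√L/4) = -9/4 + L²/2 + √2*√L/4)
B(Y, a) = 41/4 + √10/4 (B(Y, a) = -9/4 + (½)*5² + √2*√5/4 = -9/4 + (½)*25 + √10/4 = -9/4 + 25/2 + √10/4 = 41/4 + √10/4)
B(-597, 260) - 1*738474 = (41/4 + √10/4) - 1*738474 = (41/4 + √10/4) - 738474 = -2953855/4 + √10/4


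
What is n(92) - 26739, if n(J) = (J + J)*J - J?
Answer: -9903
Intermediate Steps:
n(J) = -J + 2*J² (n(J) = (2*J)*J - J = 2*J² - J = -J + 2*J²)
n(92) - 26739 = 92*(-1 + 2*92) - 26739 = 92*(-1 + 184) - 26739 = 92*183 - 26739 = 16836 - 26739 = -9903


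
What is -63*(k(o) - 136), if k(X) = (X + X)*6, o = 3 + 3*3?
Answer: -504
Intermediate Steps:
o = 12 (o = 3 + 9 = 12)
k(X) = 12*X (k(X) = (2*X)*6 = 12*X)
-63*(k(o) - 136) = -63*(12*12 - 136) = -63*(144 - 136) = -63*8 = -504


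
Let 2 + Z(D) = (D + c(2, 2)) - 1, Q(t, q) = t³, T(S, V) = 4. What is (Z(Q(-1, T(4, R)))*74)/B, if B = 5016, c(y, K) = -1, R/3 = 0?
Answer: -185/2508 ≈ -0.073764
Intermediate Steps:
R = 0 (R = 3*0 = 0)
Z(D) = -4 + D (Z(D) = -2 + ((D - 1) - 1) = -2 + ((-1 + D) - 1) = -2 + (-2 + D) = -4 + D)
(Z(Q(-1, T(4, R)))*74)/B = ((-4 + (-1)³)*74)/5016 = ((-4 - 1)*74)*(1/5016) = -5*74*(1/5016) = -370*1/5016 = -185/2508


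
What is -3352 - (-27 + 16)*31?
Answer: -3011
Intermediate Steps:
-3352 - (-27 + 16)*31 = -3352 - (-11)*31 = -3352 - 1*(-341) = -3352 + 341 = -3011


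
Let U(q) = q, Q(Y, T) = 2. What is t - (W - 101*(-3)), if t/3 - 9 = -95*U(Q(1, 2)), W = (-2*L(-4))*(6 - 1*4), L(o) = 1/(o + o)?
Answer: -1693/2 ≈ -846.50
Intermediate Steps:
L(o) = 1/(2*o)
W = ½ (W = (-1/(-4))*(6 - 1*4) = (-(-1)/4)*(6 - 4) = -2*(-⅛)*2 = (¼)*2 = ½ ≈ 0.50000)
t = -543 (t = 27 + 3*(-95*2) = 27 + 3*(-190) = 27 - 570 = -543)
t - (W - 101*(-3)) = -543 - (½ - 101*(-3)) = -543 - (½ + 303) = -543 - 1*607/2 = -543 - 607/2 = -1693/2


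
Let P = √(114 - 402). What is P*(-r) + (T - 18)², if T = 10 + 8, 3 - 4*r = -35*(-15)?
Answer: 1566*I*√2 ≈ 2214.7*I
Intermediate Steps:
r = -261/2 (r = ¾ - (-35)*(-15)/4 = ¾ - ¼*525 = ¾ - 525/4 = -261/2 ≈ -130.50)
T = 18
P = 12*I*√2 (P = √(-288) = 12*I*√2 ≈ 16.971*I)
P*(-r) + (T - 18)² = (12*I*√2)*(-1*(-261/2)) + (18 - 18)² = (12*I*√2)*(261/2) + 0² = 1566*I*√2 + 0 = 1566*I*√2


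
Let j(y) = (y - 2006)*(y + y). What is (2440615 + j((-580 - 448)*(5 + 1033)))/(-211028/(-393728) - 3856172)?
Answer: -224576019808150400/379570669547 ≈ -5.9166e+5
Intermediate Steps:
j(y) = 2*y*(-2006 + y) (j(y) = (-2006 + y)*(2*y) = 2*y*(-2006 + y))
(2440615 + j((-580 - 448)*(5 + 1033)))/(-211028/(-393728) - 3856172) = (2440615 + 2*((-580 - 448)*(5 + 1033))*(-2006 + (-580 - 448)*(5 + 1033)))/(-211028/(-393728) - 3856172) = (2440615 + 2*(-1028*1038)*(-2006 - 1028*1038))/(-211028*(-1/393728) - 3856172) = (2440615 + 2*(-1067064)*(-2006 - 1067064))/(52757/98432 - 3856172) = (2440615 + 2*(-1067064)*(-1069070))/(-379570669547/98432) = (2440615 + 2281532220960)*(-98432/379570669547) = 2281534661575*(-98432/379570669547) = -224576019808150400/379570669547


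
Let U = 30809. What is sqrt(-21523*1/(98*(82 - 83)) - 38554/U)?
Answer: sqrt(40626214832670)/431326 ≈ 14.777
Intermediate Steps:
sqrt(-21523*1/(98*(82 - 83)) - 38554/U) = sqrt(-21523*1/(98*(82 - 83)) - 38554/30809) = sqrt(-21523/(98*(-1)) - 38554*1/30809) = sqrt(-21523/(-98) - 38554/30809) = sqrt(-21523*(-1/98) - 38554/30809) = sqrt(21523/98 - 38554/30809) = sqrt(659323815/3019282) = sqrt(40626214832670)/431326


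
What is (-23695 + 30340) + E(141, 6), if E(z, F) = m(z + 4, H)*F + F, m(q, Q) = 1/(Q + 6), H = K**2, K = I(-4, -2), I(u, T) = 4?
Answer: 73164/11 ≈ 6651.3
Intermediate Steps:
K = 4
H = 16 (H = 4**2 = 16)
m(q, Q) = 1/(6 + Q)
E(z, F) = 23*F/22 (E(z, F) = F/(6 + 16) + F = F/22 + F = 23*F/22)
(-23695 + 30340) + E(141, 6) = (-23695 + 30340) + (23/22)*6 = 6645 + 69/11 = 73164/11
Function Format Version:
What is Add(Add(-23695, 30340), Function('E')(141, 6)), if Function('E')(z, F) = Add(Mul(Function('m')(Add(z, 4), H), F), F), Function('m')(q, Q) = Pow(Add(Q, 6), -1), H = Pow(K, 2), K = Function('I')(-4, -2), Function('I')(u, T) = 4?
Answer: Rational(73164, 11) ≈ 6651.3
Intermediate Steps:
K = 4
H = 16 (H = Pow(4, 2) = 16)
Function('m')(q, Q) = Pow(Add(6, Q), -1)
Function('E')(z, F) = Mul(Rational(23, 22), F) (Function('E')(z, F) = Add(Mul(Pow(Add(6, 16), -1), F), F) = Add(Mul(Pow(22, -1), F), F) = Add(Mul(Rational(1, 22), F), F) = Mul(Rational(23, 22), F))
Add(Add(-23695, 30340), Function('E')(141, 6)) = Add(Add(-23695, 30340), Mul(Rational(23, 22), 6)) = Add(6645, Rational(69, 11)) = Rational(73164, 11)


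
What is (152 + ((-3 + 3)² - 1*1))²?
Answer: 22801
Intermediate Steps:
(152 + ((-3 + 3)² - 1*1))² = (152 + (0² - 1))² = (152 + (0 - 1))² = (152 - 1)² = 151² = 22801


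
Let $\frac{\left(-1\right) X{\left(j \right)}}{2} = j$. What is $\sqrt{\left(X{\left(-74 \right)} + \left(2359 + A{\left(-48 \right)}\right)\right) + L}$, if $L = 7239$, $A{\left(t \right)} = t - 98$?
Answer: $40 \sqrt{6} \approx 97.98$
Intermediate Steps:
$A{\left(t \right)} = -98 + t$
$X{\left(j \right)} = - 2 j$
$\sqrt{\left(X{\left(-74 \right)} + \left(2359 + A{\left(-48 \right)}\right)\right) + L} = \sqrt{\left(\left(-2\right) \left(-74\right) + \left(2359 - 146\right)\right) + 7239} = \sqrt{\left(148 + \left(2359 - 146\right)\right) + 7239} = \sqrt{\left(148 + 2213\right) + 7239} = \sqrt{2361 + 7239} = \sqrt{9600} = 40 \sqrt{6}$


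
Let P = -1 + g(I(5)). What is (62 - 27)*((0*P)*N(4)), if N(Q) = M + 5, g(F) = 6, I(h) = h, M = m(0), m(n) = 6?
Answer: 0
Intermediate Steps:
M = 6
N(Q) = 11 (N(Q) = 6 + 5 = 11)
P = 5 (P = -1 + 6 = 5)
(62 - 27)*((0*P)*N(4)) = (62 - 27)*((0*5)*11) = 35*(0*11) = 35*0 = 0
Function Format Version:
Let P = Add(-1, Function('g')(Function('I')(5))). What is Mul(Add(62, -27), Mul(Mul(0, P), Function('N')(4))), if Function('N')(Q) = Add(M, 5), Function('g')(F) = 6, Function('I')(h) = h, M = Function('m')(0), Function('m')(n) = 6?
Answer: 0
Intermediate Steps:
M = 6
Function('N')(Q) = 11 (Function('N')(Q) = Add(6, 5) = 11)
P = 5 (P = Add(-1, 6) = 5)
Mul(Add(62, -27), Mul(Mul(0, P), Function('N')(4))) = Mul(Add(62, -27), Mul(Mul(0, 5), 11)) = Mul(35, Mul(0, 11)) = Mul(35, 0) = 0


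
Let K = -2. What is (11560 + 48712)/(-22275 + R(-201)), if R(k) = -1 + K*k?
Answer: -30136/10937 ≈ -2.7554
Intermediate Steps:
R(k) = -1 - 2*k
(11560 + 48712)/(-22275 + R(-201)) = (11560 + 48712)/(-22275 + (-1 - 2*(-201))) = 60272/(-22275 + (-1 + 402)) = 60272/(-22275 + 401) = 60272/(-21874) = 60272*(-1/21874) = -30136/10937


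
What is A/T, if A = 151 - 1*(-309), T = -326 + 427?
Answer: 460/101 ≈ 4.5545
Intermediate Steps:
T = 101
A = 460 (A = 151 + 309 = 460)
A/T = 460/101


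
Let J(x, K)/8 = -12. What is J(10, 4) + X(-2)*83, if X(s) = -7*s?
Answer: 1066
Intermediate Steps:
J(x, K) = -96 (J(x, K) = 8*(-12) = -96)
J(10, 4) + X(-2)*83 = -96 - 7*(-2)*83 = -96 + 14*83 = -96 + 1162 = 1066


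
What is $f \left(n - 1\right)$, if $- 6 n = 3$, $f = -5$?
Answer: $\frac{15}{2} \approx 7.5$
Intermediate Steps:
$n = - \frac{1}{2}$ ($n = \left(- \frac{1}{6}\right) 3 = - \frac{1}{2} \approx -0.5$)
$f \left(n - 1\right) = - 5 \left(- \frac{1}{2} - 1\right) = \left(-5\right) \left(- \frac{3}{2}\right) = \frac{15}{2}$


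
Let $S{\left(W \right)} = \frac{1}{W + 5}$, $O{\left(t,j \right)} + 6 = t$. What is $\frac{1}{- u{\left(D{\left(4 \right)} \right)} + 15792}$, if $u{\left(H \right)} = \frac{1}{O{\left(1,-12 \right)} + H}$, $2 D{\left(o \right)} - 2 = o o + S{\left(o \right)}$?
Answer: $\frac{73}{1152798} \approx 6.3324 \cdot 10^{-5}$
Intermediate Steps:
$O{\left(t,j \right)} = -6 + t$
$S{\left(W \right)} = \frac{1}{5 + W}$
$D{\left(o \right)} = 1 + \frac{o^{2}}{2} + \frac{1}{2 \left(5 + o\right)}$ ($D{\left(o \right)} = 1 + \frac{o o + \frac{1}{5 + o}}{2} = 1 + \frac{o^{2} + \frac{1}{5 + o}}{2} = 1 + \left(\frac{o^{2}}{2} + \frac{1}{2 \left(5 + o\right)}\right) = 1 + \frac{o^{2}}{2} + \frac{1}{2 \left(5 + o\right)}$)
$u{\left(H \right)} = \frac{1}{-5 + H}$ ($u{\left(H \right)} = \frac{1}{\left(-6 + 1\right) + H} = \frac{1}{-5 + H}$)
$\frac{1}{- u{\left(D{\left(4 \right)} \right)} + 15792} = \frac{1}{- \frac{1}{-5 + \frac{1 + \left(2 + 4^{2}\right) \left(5 + 4\right)}{2 \left(5 + 4\right)}} + 15792} = \frac{1}{- \frac{1}{-5 + \frac{1 + \left(2 + 16\right) 9}{2 \cdot 9}} + 15792} = \frac{1}{- \frac{1}{-5 + \frac{1}{2} \cdot \frac{1}{9} \left(1 + 18 \cdot 9\right)} + 15792} = \frac{1}{- \frac{1}{-5 + \frac{1}{2} \cdot \frac{1}{9} \left(1 + 162\right)} + 15792} = \frac{1}{- \frac{1}{-5 + \frac{1}{2} \cdot \frac{1}{9} \cdot 163} + 15792} = \frac{1}{- \frac{1}{-5 + \frac{163}{18}} + 15792} = \frac{1}{- \frac{1}{\frac{73}{18}} + 15792} = \frac{1}{\left(-1\right) \frac{18}{73} + 15792} = \frac{1}{- \frac{18}{73} + 15792} = \frac{1}{\frac{1152798}{73}} = \frac{73}{1152798}$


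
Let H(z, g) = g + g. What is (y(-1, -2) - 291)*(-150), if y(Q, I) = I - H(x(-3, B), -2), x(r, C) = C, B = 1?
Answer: 43350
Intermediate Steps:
H(z, g) = 2*g
y(Q, I) = 4 + I (y(Q, I) = I - 2*(-2) = I - 1*(-4) = I + 4 = 4 + I)
(y(-1, -2) - 291)*(-150) = ((4 - 2) - 291)*(-150) = (2 - 291)*(-150) = -289*(-150) = 43350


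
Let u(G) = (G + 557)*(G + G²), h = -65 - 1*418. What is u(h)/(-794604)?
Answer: -62419/2879 ≈ -21.681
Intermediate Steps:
h = -483 (h = -65 - 418 = -483)
u(G) = (557 + G)*(G + G²)
u(h)/(-794604) = -483*(557 + (-483)² + 558*(-483))/(-794604) = -483*(557 + 233289 - 269514)*(-1/794604) = -483*(-35668)*(-1/794604) = 17227644*(-1/794604) = -62419/2879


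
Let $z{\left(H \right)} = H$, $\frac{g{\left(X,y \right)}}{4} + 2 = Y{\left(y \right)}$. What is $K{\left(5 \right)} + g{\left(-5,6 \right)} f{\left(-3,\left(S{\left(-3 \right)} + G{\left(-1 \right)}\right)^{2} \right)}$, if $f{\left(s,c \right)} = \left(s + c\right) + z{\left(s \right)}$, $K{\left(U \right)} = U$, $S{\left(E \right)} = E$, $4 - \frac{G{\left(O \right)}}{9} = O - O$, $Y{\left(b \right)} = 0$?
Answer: $-8659$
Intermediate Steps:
$g{\left(X,y \right)} = -8$ ($g{\left(X,y \right)} = -8 + 4 \cdot 0 = -8 + 0 = -8$)
$G{\left(O \right)} = 36$ ($G{\left(O \right)} = 36 - 9 \left(O - O\right) = 36 - 0 = 36 + 0 = 36$)
$f{\left(s,c \right)} = c + 2 s$ ($f{\left(s,c \right)} = \left(s + c\right) + s = \left(c + s\right) + s = c + 2 s$)
$K{\left(5 \right)} + g{\left(-5,6 \right)} f{\left(-3,\left(S{\left(-3 \right)} + G{\left(-1 \right)}\right)^{2} \right)} = 5 - 8 \left(\left(-3 + 36\right)^{2} + 2 \left(-3\right)\right) = 5 - 8 \left(33^{2} - 6\right) = 5 - 8 \left(1089 - 6\right) = 5 - 8664 = -8659$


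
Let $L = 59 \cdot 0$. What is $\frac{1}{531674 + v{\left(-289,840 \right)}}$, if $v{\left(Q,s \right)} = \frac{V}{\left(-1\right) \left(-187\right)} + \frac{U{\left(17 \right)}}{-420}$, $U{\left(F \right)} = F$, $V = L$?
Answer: $\frac{420}{223303063} \approx 1.8809 \cdot 10^{-6}$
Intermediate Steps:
$L = 0$
$V = 0$
$v{\left(Q,s \right)} = - \frac{17}{420}$ ($v{\left(Q,s \right)} = \frac{0}{\left(-1\right) \left(-187\right)} + \frac{17}{-420} = \frac{0}{187} + 17 \left(- \frac{1}{420}\right) = 0 \cdot \frac{1}{187} - \frac{17}{420} = 0 - \frac{17}{420} = - \frac{17}{420}$)
$\frac{1}{531674 + v{\left(-289,840 \right)}} = \frac{1}{531674 - \frac{17}{420}} = \frac{1}{\frac{223303063}{420}} = \frac{420}{223303063}$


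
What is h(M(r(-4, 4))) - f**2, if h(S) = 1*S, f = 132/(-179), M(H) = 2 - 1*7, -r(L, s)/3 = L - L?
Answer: -177629/32041 ≈ -5.5438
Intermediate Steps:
r(L, s) = 0 (r(L, s) = -3*(L - L) = -3*0 = 0)
M(H) = -5 (M(H) = 2 - 7 = -5)
f = -132/179 (f = 132*(-1/179) = -132/179 ≈ -0.73743)
h(S) = S
h(M(r(-4, 4))) - f**2 = -5 - (-132/179)**2 = -5 - 1*17424/32041 = -5 - 17424/32041 = -177629/32041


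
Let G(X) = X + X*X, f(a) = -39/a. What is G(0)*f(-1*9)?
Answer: 0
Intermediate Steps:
G(X) = X + X²
G(0)*f(-1*9) = (0*(1 + 0))*(-39/((-1*9))) = (0*1)*(-39/(-9)) = 0*(-39*(-⅑)) = 0*(13/3) = 0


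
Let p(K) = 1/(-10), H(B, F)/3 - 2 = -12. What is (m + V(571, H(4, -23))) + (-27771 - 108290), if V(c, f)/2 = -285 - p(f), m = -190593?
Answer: -1636119/5 ≈ -3.2722e+5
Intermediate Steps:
H(B, F) = -30 (H(B, F) = 6 + 3*(-12) = 6 - 36 = -30)
p(K) = -1/10
V(c, f) = -2849/5 (V(c, f) = 2*(-285 - 1*(-1/10)) = 2*(-285 + 1/10) = 2*(-2849/10) = -2849/5)
(m + V(571, H(4, -23))) + (-27771 - 108290) = (-190593 - 2849/5) + (-27771 - 108290) = -955814/5 - 136061 = -1636119/5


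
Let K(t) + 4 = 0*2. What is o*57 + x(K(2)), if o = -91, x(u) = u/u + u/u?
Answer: -5185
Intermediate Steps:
K(t) = -4 (K(t) = -4 + 0*2 = -4 + 0 = -4)
x(u) = 2 (x(u) = 1 + 1 = 2)
o*57 + x(K(2)) = -91*57 + 2 = -5187 + 2 = -5185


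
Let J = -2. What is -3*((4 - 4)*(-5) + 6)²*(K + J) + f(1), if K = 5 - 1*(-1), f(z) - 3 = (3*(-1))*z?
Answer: -432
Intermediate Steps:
f(z) = 3 - 3*z (f(z) = 3 + (3*(-1))*z = 3 - 3*z)
K = 6 (K = 5 + 1 = 6)
-3*((4 - 4)*(-5) + 6)²*(K + J) + f(1) = -3*((4 - 4)*(-5) + 6)²*(6 - 2) + (3 - 3*1) = -3*(0*(-5) + 6)²*4 + (3 - 3) = -3*(0 + 6)²*4 + 0 = -3*6²*4 + 0 = -108*4 + 0 = -3*144 + 0 = -432 + 0 = -432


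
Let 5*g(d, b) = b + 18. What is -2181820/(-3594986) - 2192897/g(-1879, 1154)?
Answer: -19707306489585/2106661796 ≈ -9354.8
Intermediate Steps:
g(d, b) = 18/5 + b/5 (g(d, b) = (b + 18)/5 = (18 + b)/5 = 18/5 + b/5)
-2181820/(-3594986) - 2192897/g(-1879, 1154) = -2181820/(-3594986) - 2192897/(18/5 + (1/5)*1154) = -2181820*(-1/3594986) - 2192897/(18/5 + 1154/5) = 1090910/1797493 - 2192897/1172/5 = 1090910/1797493 - 2192897*5/1172 = 1090910/1797493 - 10964485/1172 = -19707306489585/2106661796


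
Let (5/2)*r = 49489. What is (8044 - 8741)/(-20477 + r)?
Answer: 3485/3407 ≈ 1.0229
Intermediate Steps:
r = 98978/5 (r = (⅖)*49489 = 98978/5 ≈ 19796.)
(8044 - 8741)/(-20477 + r) = (8044 - 8741)/(-20477 + 98978/5) = -697/(-3407/5) = -697*(-5/3407) = 3485/3407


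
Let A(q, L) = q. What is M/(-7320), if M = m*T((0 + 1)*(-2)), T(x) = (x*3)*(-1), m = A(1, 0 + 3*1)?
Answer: -1/1220 ≈ -0.00081967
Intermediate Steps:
m = 1
T(x) = -3*x (T(x) = (3*x)*(-1) = -3*x)
M = 6 (M = 1*(-3*(0 + 1)*(-2)) = 1*(-3*(-2)) = 1*6 = 6)
M/(-7320) = 6/(-7320) = 6*(-1/7320) = -1/1220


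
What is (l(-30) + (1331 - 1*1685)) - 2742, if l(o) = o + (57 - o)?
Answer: -3039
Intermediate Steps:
l(o) = 57
(l(-30) + (1331 - 1*1685)) - 2742 = (57 + (1331 - 1*1685)) - 2742 = (57 + (1331 - 1685)) - 2742 = (57 - 354) - 2742 = -297 - 2742 = -3039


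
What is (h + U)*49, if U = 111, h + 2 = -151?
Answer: -2058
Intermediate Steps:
h = -153 (h = -2 - 151 = -153)
(h + U)*49 = (-153 + 111)*49 = -42*49 = -2058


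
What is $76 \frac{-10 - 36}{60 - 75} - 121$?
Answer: $\frac{1681}{15} \approx 112.07$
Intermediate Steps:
$76 \frac{-10 - 36}{60 - 75} - 121 = 76 \left(- \frac{46}{-15}\right) - 121 = 76 \left(\left(-46\right) \left(- \frac{1}{15}\right)\right) - 121 = 76 \cdot \frac{46}{15} - 121 = \frac{3496}{15} - 121 = \frac{1681}{15}$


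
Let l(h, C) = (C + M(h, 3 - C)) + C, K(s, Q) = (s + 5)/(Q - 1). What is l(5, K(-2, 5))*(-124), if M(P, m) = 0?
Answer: -186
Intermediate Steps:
K(s, Q) = (5 + s)/(-1 + Q)
l(h, C) = 2*C (l(h, C) = (C + 0) + C = C + C = 2*C)
l(5, K(-2, 5))*(-124) = (2*((5 - 2)/(-1 + 5)))*(-124) = (2*(3/4))*(-124) = (2*((¼)*3))*(-124) = (2*(¾))*(-124) = (3/2)*(-124) = -186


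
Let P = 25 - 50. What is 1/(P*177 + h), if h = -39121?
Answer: -1/43546 ≈ -2.2964e-5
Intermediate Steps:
P = -25
1/(P*177 + h) = 1/(-25*177 - 39121) = 1/(-4425 - 39121) = 1/(-43546) = -1/43546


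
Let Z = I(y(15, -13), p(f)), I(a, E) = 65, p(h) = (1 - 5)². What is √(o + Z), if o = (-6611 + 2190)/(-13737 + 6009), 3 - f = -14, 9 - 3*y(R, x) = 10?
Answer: √244755903/1932 ≈ 8.0977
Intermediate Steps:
y(R, x) = -⅓ (y(R, x) = 3 - ⅓*10 = 3 - 10/3 = -⅓)
f = 17 (f = 3 - 1*(-14) = 3 + 14 = 17)
p(h) = 16 (p(h) = (-4)² = 16)
Z = 65
o = 4421/7728 (o = -4421/(-7728) = -4421*(-1/7728) = 4421/7728 ≈ 0.57208)
√(o + Z) = √(4421/7728 + 65) = √(506741/7728) = √244755903/1932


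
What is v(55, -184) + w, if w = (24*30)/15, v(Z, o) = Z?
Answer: 103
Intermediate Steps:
w = 48 (w = 720*(1/15) = 48)
v(55, -184) + w = 55 + 48 = 103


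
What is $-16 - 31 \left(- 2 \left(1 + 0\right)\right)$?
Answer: $46$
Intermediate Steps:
$-16 - 31 \left(- 2 \left(1 + 0\right)\right) = -16 - 31 \left(\left(-2\right) 1\right) = -16 - -62 = -16 + 62 = 46$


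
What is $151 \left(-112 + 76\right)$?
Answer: $-5436$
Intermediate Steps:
$151 \left(-112 + 76\right) = 151 \left(-36\right) = -5436$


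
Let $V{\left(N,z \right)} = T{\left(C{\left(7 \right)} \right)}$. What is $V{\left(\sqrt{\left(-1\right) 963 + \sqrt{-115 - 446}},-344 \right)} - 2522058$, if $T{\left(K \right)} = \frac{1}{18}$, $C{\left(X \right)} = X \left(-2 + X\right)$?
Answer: $- \frac{45397043}{18} \approx -2.5221 \cdot 10^{6}$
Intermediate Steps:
$T{\left(K \right)} = \frac{1}{18}$
$V{\left(N,z \right)} = \frac{1}{18}$
$V{\left(\sqrt{\left(-1\right) 963 + \sqrt{-115 - 446}},-344 \right)} - 2522058 = \frac{1}{18} - 2522058 = - \frac{45397043}{18}$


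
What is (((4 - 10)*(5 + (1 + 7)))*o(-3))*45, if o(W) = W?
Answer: 10530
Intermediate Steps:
(((4 - 10)*(5 + (1 + 7)))*o(-3))*45 = (((4 - 10)*(5 + (1 + 7)))*(-3))*45 = (-6*(5 + 8)*(-3))*45 = (-6*13*(-3))*45 = -78*(-3)*45 = 234*45 = 10530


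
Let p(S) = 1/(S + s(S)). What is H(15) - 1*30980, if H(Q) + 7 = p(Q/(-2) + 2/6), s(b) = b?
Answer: -1332444/43 ≈ -30987.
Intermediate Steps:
p(S) = 1/(2*S) (p(S) = 1/(S + S) = 1/(2*S))
H(Q) = -7 + 1/(2*(⅓ - Q/2)) (H(Q) = -7 + 1/(2*(Q/(-2) + 2/6)) = -7 + 1/(2*(Q*(-½) + 2*(⅙))) = -7 + 1/(2*(-Q/2 + ⅓)) = -7 + 1/(2*(⅓ - Q/2)))
H(15) - 1*30980 = (11 - 21*15)/(-2 + 3*15) - 1*30980 = (11 - 315)/(-2 + 45) - 30980 = -304/43 - 30980 = -1332444/43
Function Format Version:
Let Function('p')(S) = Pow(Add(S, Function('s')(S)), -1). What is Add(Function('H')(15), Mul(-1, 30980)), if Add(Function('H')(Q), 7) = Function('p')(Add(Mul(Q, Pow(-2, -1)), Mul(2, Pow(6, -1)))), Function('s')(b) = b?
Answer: Rational(-1332444, 43) ≈ -30987.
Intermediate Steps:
Function('p')(S) = Mul(Rational(1, 2), Pow(S, -1)) (Function('p')(S) = Pow(Add(S, S), -1) = Pow(Mul(2, S), -1) = Mul(Rational(1, 2), Pow(S, -1)))
Function('H')(Q) = Add(-7, Mul(Rational(1, 2), Pow(Add(Rational(1, 3), Mul(Rational(-1, 2), Q)), -1))) (Function('H')(Q) = Add(-7, Mul(Rational(1, 2), Pow(Add(Mul(Q, Pow(-2, -1)), Mul(2, Pow(6, -1))), -1))) = Add(-7, Mul(Rational(1, 2), Pow(Add(Mul(Q, Rational(-1, 2)), Mul(2, Rational(1, 6))), -1))) = Add(-7, Mul(Rational(1, 2), Pow(Add(Mul(Rational(-1, 2), Q), Rational(1, 3)), -1))) = Add(-7, Mul(Rational(1, 2), Pow(Add(Rational(1, 3), Mul(Rational(-1, 2), Q)), -1))))
Add(Function('H')(15), Mul(-1, 30980)) = Add(Mul(Pow(Add(-2, Mul(3, 15)), -1), Add(11, Mul(-21, 15))), Mul(-1, 30980)) = Add(Mul(Pow(Add(-2, 45), -1), Add(11, -315)), -30980) = Add(Mul(Pow(43, -1), -304), -30980) = Add(Mul(Rational(1, 43), -304), -30980) = Add(Rational(-304, 43), -30980) = Rational(-1332444, 43)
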